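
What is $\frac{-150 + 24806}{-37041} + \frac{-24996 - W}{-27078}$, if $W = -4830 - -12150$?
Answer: $\frac{88230298}{167166033} \approx 0.5278$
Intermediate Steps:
$W = 7320$ ($W = -4830 + 12150 = 7320$)
$\frac{-150 + 24806}{-37041} + \frac{-24996 - W}{-27078} = \frac{-150 + 24806}{-37041} + \frac{-24996 - 7320}{-27078} = 24656 \left(- \frac{1}{37041}\right) + \left(-24996 - 7320\right) \left(- \frac{1}{27078}\right) = - \frac{24656}{37041} - - \frac{5386}{4513} = - \frac{24656}{37041} + \frac{5386}{4513} = \frac{88230298}{167166033}$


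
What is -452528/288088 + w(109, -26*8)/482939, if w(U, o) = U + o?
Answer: -27321492563/17391116329 ≈ -1.5710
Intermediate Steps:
-452528/288088 + w(109, -26*8)/482939 = -452528/288088 + (109 - 26*8)/482939 = -452528*1/288088 + (109 - 208)*(1/482939) = -56566/36011 - 99*1/482939 = -56566/36011 - 99/482939 = -27321492563/17391116329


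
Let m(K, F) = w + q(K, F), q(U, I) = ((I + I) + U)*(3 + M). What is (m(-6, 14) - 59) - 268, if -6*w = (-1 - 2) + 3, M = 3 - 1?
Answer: -217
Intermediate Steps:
M = 2
w = 0 (w = -((-1 - 2) + 3)/6 = -(-3 + 3)/6 = -1/6*0 = 0)
q(U, I) = 5*U + 10*I (q(U, I) = ((I + I) + U)*(3 + 2) = (2*I + U)*5 = (U + 2*I)*5 = 5*U + 10*I)
m(K, F) = 5*K + 10*F (m(K, F) = 0 + (5*K + 10*F) = 5*K + 10*F)
(m(-6, 14) - 59) - 268 = ((5*(-6) + 10*14) - 59) - 268 = ((-30 + 140) - 59) - 268 = (110 - 59) - 268 = 51 - 268 = -217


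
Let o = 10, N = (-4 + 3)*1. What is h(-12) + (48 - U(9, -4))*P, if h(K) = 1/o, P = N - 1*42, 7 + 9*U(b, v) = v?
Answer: -190481/90 ≈ -2116.5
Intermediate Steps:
N = -1 (N = -1*1 = -1)
U(b, v) = -7/9 + v/9
P = -43 (P = -1 - 1*42 = -1 - 42 = -43)
h(K) = ⅒ (h(K) = 1/10 = ⅒)
h(-12) + (48 - U(9, -4))*P = ⅒ + (48 - (-7/9 + (⅑)*(-4)))*(-43) = ⅒ + (48 - (-7/9 - 4/9))*(-43) = ⅒ + (48 - 1*(-11/9))*(-43) = ⅒ + (48 + 11/9)*(-43) = ⅒ + (443/9)*(-43) = ⅒ - 19049/9 = -190481/90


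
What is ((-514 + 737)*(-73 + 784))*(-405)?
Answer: -64213965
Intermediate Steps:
((-514 + 737)*(-73 + 784))*(-405) = (223*711)*(-405) = 158553*(-405) = -64213965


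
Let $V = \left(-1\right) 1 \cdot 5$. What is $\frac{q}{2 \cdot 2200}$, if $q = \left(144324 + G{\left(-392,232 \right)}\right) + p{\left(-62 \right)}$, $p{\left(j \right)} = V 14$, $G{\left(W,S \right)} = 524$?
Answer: $\frac{72389}{2200} \approx 32.904$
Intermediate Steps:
$V = -5$ ($V = \left(-1\right) 5 = -5$)
$p{\left(j \right)} = -70$ ($p{\left(j \right)} = \left(-5\right) 14 = -70$)
$q = 144778$ ($q = \left(144324 + 524\right) - 70 = 144848 - 70 = 144778$)
$\frac{q}{2 \cdot 2200} = \frac{144778}{2 \cdot 2200} = \frac{144778}{4400} = 144778 \cdot \frac{1}{4400} = \frac{72389}{2200}$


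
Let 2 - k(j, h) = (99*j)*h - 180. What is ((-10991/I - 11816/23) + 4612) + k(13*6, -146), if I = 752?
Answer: 19573496551/17296 ≈ 1.1317e+6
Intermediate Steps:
k(j, h) = 182 - 99*h*j (k(j, h) = 2 - ((99*j)*h - 180) = 2 - (99*h*j - 180) = 2 - (-180 + 99*h*j) = 2 + (180 - 99*h*j) = 182 - 99*h*j)
((-10991/I - 11816/23) + 4612) + k(13*6, -146) = ((-10991/752 - 11816/23) + 4612) + (182 - 99*(-146)*13*6) = ((-10991*1/752 - 11816*1/23) + 4612) + (182 - 99*(-146)*78) = ((-10991/752 - 11816/23) + 4612) + (182 + 1127412) = (-9138425/17296 + 4612) + 1127594 = 70630727/17296 + 1127594 = 19573496551/17296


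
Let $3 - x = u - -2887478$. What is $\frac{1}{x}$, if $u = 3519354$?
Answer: $- \frac{1}{6406829} \approx -1.5608 \cdot 10^{-7}$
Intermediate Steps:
$x = -6406829$ ($x = 3 - \left(3519354 - -2887478\right) = 3 - \left(3519354 + 2887478\right) = 3 - 6406832 = -6406829$)
$\frac{1}{x} = \frac{1}{-6406829} = - \frac{1}{6406829}$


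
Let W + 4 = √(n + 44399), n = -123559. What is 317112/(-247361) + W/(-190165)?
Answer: -60302614036/47039404565 - 2*I*√19790/190165 ≈ -1.282 - 0.0014795*I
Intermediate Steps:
W = -4 + 2*I*√19790 (W = -4 + √(-123559 + 44399) = -4 + √(-79160) = -4 + 2*I*√19790 ≈ -4.0 + 281.35*I)
317112/(-247361) + W/(-190165) = 317112/(-247361) + (-4 + 2*I*√19790)/(-190165) = 317112*(-1/247361) + (-4 + 2*I*√19790)*(-1/190165) = -317112/247361 + (4/190165 - 2*I*√19790/190165) = -60302614036/47039404565 - 2*I*√19790/190165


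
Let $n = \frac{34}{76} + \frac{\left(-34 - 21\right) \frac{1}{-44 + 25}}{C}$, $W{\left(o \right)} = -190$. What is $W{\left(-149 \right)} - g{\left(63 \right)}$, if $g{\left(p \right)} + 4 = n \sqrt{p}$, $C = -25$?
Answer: $-186 - \frac{189 \sqrt{7}}{190} \approx -188.63$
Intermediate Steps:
$n = \frac{63}{190}$ ($n = \frac{34}{76} + \frac{\left(-34 - 21\right) \frac{1}{-44 + 25}}{-25} = 34 \cdot \frac{1}{76} + - \frac{55}{-19} \left(- \frac{1}{25}\right) = \frac{17}{38} + \left(-55\right) \left(- \frac{1}{19}\right) \left(- \frac{1}{25}\right) = \frac{17}{38} + \frac{55}{19} \left(- \frac{1}{25}\right) = \frac{17}{38} - \frac{11}{95} = \frac{63}{190} \approx 0.33158$)
$g{\left(p \right)} = -4 + \frac{63 \sqrt{p}}{190}$
$W{\left(-149 \right)} - g{\left(63 \right)} = -190 - \left(-4 + \frac{63 \sqrt{63}}{190}\right) = -190 - \left(-4 + \frac{63 \cdot 3 \sqrt{7}}{190}\right) = -190 - \left(-4 + \frac{189 \sqrt{7}}{190}\right) = -190 + \left(4 - \frac{189 \sqrt{7}}{190}\right) = -186 - \frac{189 \sqrt{7}}{190}$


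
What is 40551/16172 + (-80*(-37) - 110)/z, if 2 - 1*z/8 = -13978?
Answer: 38177617/15072304 ≈ 2.5330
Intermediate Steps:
z = 111840 (z = 16 - 8*(-13978) = 16 + 111824 = 111840)
40551/16172 + (-80*(-37) - 110)/z = 40551/16172 + (-80*(-37) - 110)/111840 = 40551*(1/16172) + (2960 - 110)*(1/111840) = 40551/16172 + 2850*(1/111840) = 40551/16172 + 95/3728 = 38177617/15072304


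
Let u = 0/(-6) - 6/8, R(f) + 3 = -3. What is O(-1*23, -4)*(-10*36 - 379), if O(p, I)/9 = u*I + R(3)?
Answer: 19953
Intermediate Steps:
R(f) = -6 (R(f) = -3 - 3 = -6)
u = -¾ (u = 0*(-⅙) - 6*⅛ = 0 - ¾ = -¾ ≈ -0.75000)
O(p, I) = -54 - 27*I/4 (O(p, I) = 9*(-3*I/4 - 6) = 9*(-6 - 3*I/4) = -54 - 27*I/4)
O(-1*23, -4)*(-10*36 - 379) = (-54 - 27/4*(-4))*(-10*36 - 379) = (-54 + 27)*(-360 - 379) = -27*(-739) = 19953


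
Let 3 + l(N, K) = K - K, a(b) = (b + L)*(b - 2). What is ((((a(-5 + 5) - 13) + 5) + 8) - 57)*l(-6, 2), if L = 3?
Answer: 189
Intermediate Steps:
a(b) = (-2 + b)*(3 + b) (a(b) = (b + 3)*(b - 2) = (3 + b)*(-2 + b) = (-2 + b)*(3 + b))
l(N, K) = -3 (l(N, K) = -3 + (K - K) = -3 + 0 = -3)
((((a(-5 + 5) - 13) + 5) + 8) - 57)*l(-6, 2) = (((((-6 + (-5 + 5) + (-5 + 5)²) - 13) + 5) + 8) - 57)*(-3) = (((((-6 + 0 + 0²) - 13) + 5) + 8) - 57)*(-3) = (((((-6 + 0 + 0) - 13) + 5) + 8) - 57)*(-3) = ((((-6 - 13) + 5) + 8) - 57)*(-3) = (((-19 + 5) + 8) - 57)*(-3) = ((-14 + 8) - 57)*(-3) = (-6 - 57)*(-3) = -63*(-3) = 189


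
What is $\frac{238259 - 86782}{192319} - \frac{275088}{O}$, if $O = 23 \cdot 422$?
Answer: $- \frac{25717206655}{933324107} \approx -27.554$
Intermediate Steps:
$O = 9706$
$\frac{238259 - 86782}{192319} - \frac{275088}{O} = \frac{238259 - 86782}{192319} - \frac{275088}{9706} = \left(238259 - 86782\right) \frac{1}{192319} - \frac{137544}{4853} = 151477 \cdot \frac{1}{192319} - \frac{137544}{4853} = \frac{151477}{192319} - \frac{137544}{4853} = - \frac{25717206655}{933324107}$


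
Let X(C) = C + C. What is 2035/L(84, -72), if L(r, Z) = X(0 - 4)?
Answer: -2035/8 ≈ -254.38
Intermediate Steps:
X(C) = 2*C
L(r, Z) = -8 (L(r, Z) = 2*(0 - 4) = 2*(-4) = -8)
2035/L(84, -72) = 2035/(-8) = 2035*(-1/8) = -2035/8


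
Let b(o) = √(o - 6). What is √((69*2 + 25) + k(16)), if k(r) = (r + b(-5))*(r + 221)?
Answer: √(3955 + 237*I*√11) ≈ 63.196 + 6.2191*I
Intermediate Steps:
b(o) = √(-6 + o)
k(r) = (221 + r)*(r + I*√11) (k(r) = (r + √(-6 - 5))*(r + 221) = (r + √(-11))*(221 + r) = (r + I*√11)*(221 + r) = (221 + r)*(r + I*√11))
√((69*2 + 25) + k(16)) = √((69*2 + 25) + (16² + 221*16 + 221*I*√11 + I*16*√11)) = √((138 + 25) + (256 + 3536 + 221*I*√11 + 16*I*√11)) = √(163 + (3792 + 237*I*√11)) = √(3955 + 237*I*√11)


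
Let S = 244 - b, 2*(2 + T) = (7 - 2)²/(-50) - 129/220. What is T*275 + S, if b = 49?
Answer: -4035/8 ≈ -504.38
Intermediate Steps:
T = -1119/440 (T = -2 + ((7 - 2)²/(-50) - 129/220)/2 = -2 + (5²*(-1/50) - 129*1/220)/2 = -2 + (25*(-1/50) - 129/220)/2 = -2 + (-½ - 129/220)/2 = -2 + (½)*(-239/220) = -2 - 239/440 = -1119/440 ≈ -2.5432)
S = 195 (S = 244 - 1*49 = 244 - 49 = 195)
T*275 + S = -1119/440*275 + 195 = -5595/8 + 195 = -4035/8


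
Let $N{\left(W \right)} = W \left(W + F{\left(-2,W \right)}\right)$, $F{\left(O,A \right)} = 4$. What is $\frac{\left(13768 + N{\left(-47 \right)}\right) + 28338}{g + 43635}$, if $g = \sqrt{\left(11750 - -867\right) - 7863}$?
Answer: $\frac{1925481645}{1904008471} - \frac{44127 \sqrt{4754}}{1904008471} \approx 1.0097$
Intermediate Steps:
$g = \sqrt{4754}$ ($g = \sqrt{\left(11750 + 867\right) - 7863} = \sqrt{12617 - 7863} = \sqrt{4754} \approx 68.949$)
$N{\left(W \right)} = W \left(4 + W\right)$ ($N{\left(W \right)} = W \left(W + 4\right) = W \left(4 + W\right)$)
$\frac{\left(13768 + N{\left(-47 \right)}\right) + 28338}{g + 43635} = \frac{\left(13768 - 47 \left(4 - 47\right)\right) + 28338}{\sqrt{4754} + 43635} = \frac{\left(13768 - -2021\right) + 28338}{43635 + \sqrt{4754}} = \frac{\left(13768 + 2021\right) + 28338}{43635 + \sqrt{4754}} = \frac{15789 + 28338}{43635 + \sqrt{4754}} = \frac{44127}{43635 + \sqrt{4754}}$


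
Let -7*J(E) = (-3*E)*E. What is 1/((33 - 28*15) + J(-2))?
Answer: -7/2697 ≈ -0.0025955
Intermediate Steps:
J(E) = 3*E**2/7 (J(E) = -(-3*E)*E/7 = -(-3)*E**2/7 = 3*E**2/7)
1/((33 - 28*15) + J(-2)) = 1/((33 - 28*15) + (3/7)*(-2)**2) = 1/((33 - 420) + (3/7)*4) = 1/(-387 + 12/7) = 1/(-2697/7) = -7/2697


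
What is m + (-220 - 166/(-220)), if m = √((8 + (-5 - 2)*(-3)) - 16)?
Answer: -24117/110 + √13 ≈ -215.64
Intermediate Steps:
m = √13 (m = √((8 - 7*(-3)) - 16) = √((8 + 21) - 16) = √(29 - 16) = √13 ≈ 3.6056)
m + (-220 - 166/(-220)) = √13 + (-220 - 166/(-220)) = √13 + (-220 - 166*(-1)/220) = √13 + (-220 - 1*(-83/110)) = √13 + (-220 + 83/110) = √13 - 24117/110 = -24117/110 + √13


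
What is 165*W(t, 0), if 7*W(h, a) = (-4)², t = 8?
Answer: 2640/7 ≈ 377.14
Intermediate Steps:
W(h, a) = 16/7 (W(h, a) = (⅐)*(-4)² = (⅐)*16 = 16/7)
165*W(t, 0) = 165*(16/7) = 2640/7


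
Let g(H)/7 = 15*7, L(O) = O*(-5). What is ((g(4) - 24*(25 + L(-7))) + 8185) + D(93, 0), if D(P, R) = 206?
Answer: 7686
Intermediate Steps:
L(O) = -5*O
g(H) = 735 (g(H) = 7*(15*7) = 7*105 = 735)
((g(4) - 24*(25 + L(-7))) + 8185) + D(93, 0) = ((735 - 24*(25 - 5*(-7))) + 8185) + 206 = ((735 - 24*(25 + 35)) + 8185) + 206 = ((735 - 24*60) + 8185) + 206 = ((735 - 1440) + 8185) + 206 = (-705 + 8185) + 206 = 7480 + 206 = 7686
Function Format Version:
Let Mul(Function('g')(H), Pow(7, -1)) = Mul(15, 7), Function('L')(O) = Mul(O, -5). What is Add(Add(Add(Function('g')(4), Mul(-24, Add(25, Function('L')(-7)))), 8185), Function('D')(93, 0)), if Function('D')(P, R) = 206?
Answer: 7686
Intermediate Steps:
Function('L')(O) = Mul(-5, O)
Function('g')(H) = 735 (Function('g')(H) = Mul(7, Mul(15, 7)) = Mul(7, 105) = 735)
Add(Add(Add(Function('g')(4), Mul(-24, Add(25, Function('L')(-7)))), 8185), Function('D')(93, 0)) = Add(Add(Add(735, Mul(-24, Add(25, Mul(-5, -7)))), 8185), 206) = Add(Add(Add(735, Mul(-24, Add(25, 35))), 8185), 206) = Add(Add(Add(735, Mul(-24, 60)), 8185), 206) = Add(Add(Add(735, -1440), 8185), 206) = Add(Add(-705, 8185), 206) = Add(7480, 206) = 7686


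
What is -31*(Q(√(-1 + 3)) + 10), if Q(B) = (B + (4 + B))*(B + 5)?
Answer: -1054 - 434*√2 ≈ -1667.8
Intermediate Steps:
Q(B) = (4 + 2*B)*(5 + B)
-31*(Q(√(-1 + 3)) + 10) = -31*((20 + 2*(√(-1 + 3))² + 14*√(-1 + 3)) + 10) = -31*((20 + 2*(√2)² + 14*√2) + 10) = -31*((20 + 2*2 + 14*√2) + 10) = -31*((20 + 4 + 14*√2) + 10) = -31*((24 + 14*√2) + 10) = -31*(34 + 14*√2) = -1054 - 434*√2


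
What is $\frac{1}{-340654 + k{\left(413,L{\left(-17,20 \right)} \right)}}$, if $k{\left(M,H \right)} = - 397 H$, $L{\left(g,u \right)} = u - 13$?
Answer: $- \frac{1}{343433} \approx -2.9118 \cdot 10^{-6}$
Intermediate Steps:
$L{\left(g,u \right)} = -13 + u$ ($L{\left(g,u \right)} = u - 13 = -13 + u$)
$\frac{1}{-340654 + k{\left(413,L{\left(-17,20 \right)} \right)}} = \frac{1}{-340654 - 397 \left(-13 + 20\right)} = \frac{1}{-340654 - 2779} = \frac{1}{-343433} = - \frac{1}{343433}$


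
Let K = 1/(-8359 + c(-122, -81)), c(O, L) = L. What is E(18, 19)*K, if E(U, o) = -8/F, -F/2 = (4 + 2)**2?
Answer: -1/75960 ≈ -1.3165e-5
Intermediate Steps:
F = -72 (F = -2*(4 + 2)**2 = -2*6**2 = -2*36 = -72)
E(U, o) = 1/9 (E(U, o) = -8/(-72) = -8*(-1/72) = 1/9)
K = -1/8440 (K = 1/(-8359 - 81) = 1/(-8440) = -1/8440 ≈ -0.00011848)
E(18, 19)*K = (1/9)*(-1/8440) = -1/75960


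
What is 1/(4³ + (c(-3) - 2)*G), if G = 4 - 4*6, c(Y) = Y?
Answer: 1/164 ≈ 0.0060976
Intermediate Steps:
G = -20 (G = 4 - 24 = -20)
1/(4³ + (c(-3) - 2)*G) = 1/(4³ + (-3 - 2)*(-20)) = 1/(64 - 5*(-20)) = 1/(64 + 100) = 1/164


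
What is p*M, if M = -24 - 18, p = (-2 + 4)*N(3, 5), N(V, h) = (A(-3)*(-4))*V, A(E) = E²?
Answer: 9072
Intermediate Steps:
N(V, h) = -36*V (N(V, h) = ((-3)²*(-4))*V = (9*(-4))*V = -36*V)
p = -216 (p = (-2 + 4)*(-36*3) = 2*(-108) = -216)
M = -42
p*M = -216*(-42) = 9072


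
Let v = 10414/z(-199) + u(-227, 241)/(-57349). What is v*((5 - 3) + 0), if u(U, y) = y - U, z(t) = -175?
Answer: -1194628772/10036075 ≈ -119.03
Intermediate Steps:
v = -597314386/10036075 (v = 10414/(-175) + (241 - 1*(-227))/(-57349) = 10414*(-1/175) + (241 + 227)*(-1/57349) = -10414/175 + 468*(-1/57349) = -10414/175 - 468/57349 = -597314386/10036075 ≈ -59.517)
v*((5 - 3) + 0) = -597314386*((5 - 3) + 0)/10036075 = -597314386*(2 + 0)/10036075 = -597314386/10036075*2 = -1194628772/10036075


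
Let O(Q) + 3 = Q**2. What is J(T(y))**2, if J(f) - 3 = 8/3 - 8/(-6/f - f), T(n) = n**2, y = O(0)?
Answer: 319225/7569 ≈ 42.175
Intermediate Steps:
O(Q) = -3 + Q**2
y = -3 (y = -3 + 0**2 = -3 + 0 = -3)
J(f) = 17/3 - 8/(-f - 6/f) (J(f) = 3 + (8/3 - 8/(-6/f - f)) = 3 + (8*(1/3) - 8/(-f - 6/f)) = 3 + (8/3 - 8/(-f - 6/f)) = 17/3 - 8/(-f - 6/f))
J(T(y))**2 = ((102 + 17*((-3)**2)**2 + 24*(-3)**2)/(3*(6 + ((-3)**2)**2)))**2 = ((102 + 17*9**2 + 24*9)/(3*(6 + 9**2)))**2 = ((102 + 17*81 + 216)/(3*(6 + 81)))**2 = ((1/3)*(102 + 1377 + 216)/87)**2 = ((1/3)*(1/87)*1695)**2 = (565/87)**2 = 319225/7569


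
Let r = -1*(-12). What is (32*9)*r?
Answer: 3456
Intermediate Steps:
r = 12
(32*9)*r = (32*9)*12 = 288*12 = 3456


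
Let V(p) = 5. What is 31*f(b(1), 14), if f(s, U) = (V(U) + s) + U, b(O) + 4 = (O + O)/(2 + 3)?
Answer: 2387/5 ≈ 477.40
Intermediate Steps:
b(O) = -4 + 2*O/5 (b(O) = -4 + (O + O)/(2 + 3) = -4 + (2*O)/5 = -4 + (2*O)*(⅕) = -4 + 2*O/5)
f(s, U) = 5 + U + s (f(s, U) = (5 + s) + U = 5 + U + s)
31*f(b(1), 14) = 31*(5 + 14 + (-4 + (⅖)*1)) = 31*(5 + 14 + (-4 + ⅖)) = 31*(5 + 14 - 18/5) = 31*(77/5) = 2387/5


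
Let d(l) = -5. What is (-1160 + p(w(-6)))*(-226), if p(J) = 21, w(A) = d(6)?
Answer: 257414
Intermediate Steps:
w(A) = -5
(-1160 + p(w(-6)))*(-226) = (-1160 + 21)*(-226) = -1139*(-226) = 257414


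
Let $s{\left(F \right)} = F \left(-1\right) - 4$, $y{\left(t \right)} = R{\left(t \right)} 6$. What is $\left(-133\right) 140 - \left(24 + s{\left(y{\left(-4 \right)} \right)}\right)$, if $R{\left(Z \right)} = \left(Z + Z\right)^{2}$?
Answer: $-18256$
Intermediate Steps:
$R{\left(Z \right)} = 4 Z^{2}$ ($R{\left(Z \right)} = \left(2 Z\right)^{2} = 4 Z^{2}$)
$y{\left(t \right)} = 24 t^{2}$ ($y{\left(t \right)} = 4 t^{2} \cdot 6 = 24 t^{2}$)
$s{\left(F \right)} = -4 - F$ ($s{\left(F \right)} = - F - 4 = -4 - F$)
$\left(-133\right) 140 - \left(24 + s{\left(y{\left(-4 \right)} \right)}\right) = \left(-133\right) 140 - \left(20 - 24 \left(-4\right)^{2}\right) = -18620 - \left(20 - 24 \cdot 16\right) = -18620 - \left(20 - 384\right) = -18620 - -364 = -18620 + \left(-24 + 388\right) = -18620 + 364 = -18256$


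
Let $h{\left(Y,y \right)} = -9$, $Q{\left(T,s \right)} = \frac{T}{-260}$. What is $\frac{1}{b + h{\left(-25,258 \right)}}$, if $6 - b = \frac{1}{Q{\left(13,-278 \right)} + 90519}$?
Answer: $- \frac{1810379}{5431157} \approx -0.33333$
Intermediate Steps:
$Q{\left(T,s \right)} = - \frac{T}{260}$ ($Q{\left(T,s \right)} = T \left(- \frac{1}{260}\right) = - \frac{T}{260}$)
$b = \frac{10862254}{1810379}$ ($b = 6 - \frac{1}{\left(- \frac{1}{260}\right) 13 + 90519} = 6 - \frac{1}{- \frac{1}{20} + 90519} = 6 - \frac{1}{\frac{1810379}{20}} = 6 - \frac{20}{1810379} = \frac{10862254}{1810379} \approx 6.0$)
$\frac{1}{b + h{\left(-25,258 \right)}} = \frac{1}{\frac{10862254}{1810379} - 9} = \frac{1}{- \frac{5431157}{1810379}} = - \frac{1810379}{5431157}$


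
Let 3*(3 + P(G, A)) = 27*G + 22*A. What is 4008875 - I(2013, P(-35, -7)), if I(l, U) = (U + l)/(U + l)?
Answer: 4008874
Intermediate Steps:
P(G, A) = -3 + 9*G + 22*A/3 (P(G, A) = -3 + (27*G + 22*A)/3 = -3 + (22*A + 27*G)/3 = -3 + (9*G + 22*A/3) = -3 + 9*G + 22*A/3)
I(l, U) = 1
4008875 - I(2013, P(-35, -7)) = 4008875 - 1*1 = 4008875 - 1 = 4008874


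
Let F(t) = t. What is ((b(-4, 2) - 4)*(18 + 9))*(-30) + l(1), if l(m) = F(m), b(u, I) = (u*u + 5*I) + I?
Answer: -19439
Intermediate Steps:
b(u, I) = u**2 + 6*I (b(u, I) = (u**2 + 5*I) + I = u**2 + 6*I)
l(m) = m
((b(-4, 2) - 4)*(18 + 9))*(-30) + l(1) = ((((-4)**2 + 6*2) - 4)*(18 + 9))*(-30) + 1 = (((16 + 12) - 4)*27)*(-30) + 1 = ((28 - 4)*27)*(-30) + 1 = (24*27)*(-30) + 1 = 648*(-30) + 1 = -19440 + 1 = -19439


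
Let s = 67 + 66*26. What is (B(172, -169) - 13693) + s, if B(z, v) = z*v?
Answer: -40978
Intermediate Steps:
s = 1783 (s = 67 + 1716 = 1783)
B(z, v) = v*z
(B(172, -169) - 13693) + s = (-169*172 - 13693) + 1783 = (-29068 - 13693) + 1783 = -42761 + 1783 = -40978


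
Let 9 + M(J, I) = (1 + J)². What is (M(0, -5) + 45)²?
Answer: 1369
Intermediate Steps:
M(J, I) = -9 + (1 + J)²
(M(0, -5) + 45)² = ((-9 + (1 + 0)²) + 45)² = ((-9 + 1²) + 45)² = ((-9 + 1) + 45)² = (-8 + 45)² = 37² = 1369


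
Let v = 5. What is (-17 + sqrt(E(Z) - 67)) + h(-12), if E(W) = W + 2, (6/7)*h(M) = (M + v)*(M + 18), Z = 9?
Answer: -66 + 2*I*sqrt(14) ≈ -66.0 + 7.4833*I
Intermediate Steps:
h(M) = 7*(5 + M)*(18 + M)/6 (h(M) = 7*((M + 5)*(M + 18))/6 = 7*((5 + M)*(18 + M))/6 = 7*(5 + M)*(18 + M)/6)
E(W) = 2 + W
(-17 + sqrt(E(Z) - 67)) + h(-12) = (-17 + sqrt((2 + 9) - 67)) + (105 + (7/6)*(-12)**2 + (161/6)*(-12)) = (-17 + sqrt(11 - 67)) + (105 + (7/6)*144 - 322) = (-17 + sqrt(-56)) + (105 + 168 - 322) = (-17 + 2*I*sqrt(14)) - 49 = -66 + 2*I*sqrt(14)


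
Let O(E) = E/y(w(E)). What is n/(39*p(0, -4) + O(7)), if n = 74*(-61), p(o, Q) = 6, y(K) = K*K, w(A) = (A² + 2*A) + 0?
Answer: -2559438/132679 ≈ -19.290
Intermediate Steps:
w(A) = A² + 2*A
y(K) = K²
O(E) = 1/(E*(2 + E)²) (O(E) = E/((E*(2 + E))²) = E/((E²*(2 + E)²)) = E*(1/(E²*(2 + E)²)) = 1/(E*(2 + E)²))
n = -4514
n/(39*p(0, -4) + O(7)) = -4514/(39*6 + 1/(7*(2 + 7)²)) = -4514/(234 + (⅐)/9²) = -4514/(234 + (⅐)*(1/81)) = -4514/(234 + 1/567) = -4514/132679/567 = -4514*567/132679 = -2559438/132679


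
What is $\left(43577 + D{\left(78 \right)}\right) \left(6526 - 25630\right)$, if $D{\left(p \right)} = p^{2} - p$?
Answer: $-947233632$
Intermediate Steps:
$\left(43577 + D{\left(78 \right)}\right) \left(6526 - 25630\right) = \left(43577 + 78 \left(-1 + 78\right)\right) \left(6526 - 25630\right) = \left(43577 + 78 \cdot 77\right) \left(-19104\right) = \left(43577 + 6006\right) \left(-19104\right) = 49583 \left(-19104\right) = -947233632$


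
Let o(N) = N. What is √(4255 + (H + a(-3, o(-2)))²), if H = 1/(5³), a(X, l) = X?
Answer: √66624251/125 ≈ 65.299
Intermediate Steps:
H = 1/125 ≈ 0.0080000
√(4255 + (H + a(-3, o(-2)))²) = √(4255 + (1/125 - 3)²) = √(4255 + (-374/125)²) = √(4255 + 139876/15625) = √(66624251/15625) = √66624251/125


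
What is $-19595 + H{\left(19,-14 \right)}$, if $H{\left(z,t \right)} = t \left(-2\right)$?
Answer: $-19567$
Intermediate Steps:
$H{\left(z,t \right)} = - 2 t$
$-19595 + H{\left(19,-14 \right)} = -19595 - -28 = -19595 + 28 = -19567$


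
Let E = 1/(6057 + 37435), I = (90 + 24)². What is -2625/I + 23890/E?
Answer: 4501051447285/4332 ≈ 1.0390e+9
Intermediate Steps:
I = 12996 (I = 114² = 12996)
E = 1/43492 ≈ 2.2993e-5
-2625/I + 23890/E = -2625/12996 + 23890/(1/43492) = -2625*1/12996 + 23890*43492 = -875/4332 + 1039023880 = 4501051447285/4332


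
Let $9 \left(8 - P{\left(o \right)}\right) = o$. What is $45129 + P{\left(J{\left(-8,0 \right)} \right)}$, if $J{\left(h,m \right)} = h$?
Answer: $\frac{406241}{9} \approx 45138.0$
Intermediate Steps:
$P{\left(o \right)} = 8 - \frac{o}{9}$
$45129 + P{\left(J{\left(-8,0 \right)} \right)} = 45129 + \left(8 - - \frac{8}{9}\right) = 45129 + \left(8 + \frac{8}{9}\right) = 45129 + \frac{80}{9} = \frac{406241}{9}$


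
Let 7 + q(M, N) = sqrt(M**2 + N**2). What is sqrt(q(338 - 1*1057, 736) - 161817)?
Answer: sqrt(-161824 + sqrt(1058657)) ≈ 400.99*I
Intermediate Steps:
q(M, N) = -7 + sqrt(M**2 + N**2)
sqrt(q(338 - 1*1057, 736) - 161817) = sqrt((-7 + sqrt((338 - 1*1057)**2 + 736**2)) - 161817) = sqrt((-7 + sqrt((338 - 1057)**2 + 541696)) - 161817) = sqrt((-7 + sqrt((-719)**2 + 541696)) - 161817) = sqrt((-7 + sqrt(516961 + 541696)) - 161817) = sqrt((-7 + sqrt(1058657)) - 161817) = sqrt(-161824 + sqrt(1058657))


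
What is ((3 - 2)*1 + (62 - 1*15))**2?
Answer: 2304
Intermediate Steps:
((3 - 2)*1 + (62 - 1*15))**2 = (1*1 + (62 - 15))**2 = (1 + 47)**2 = 48**2 = 2304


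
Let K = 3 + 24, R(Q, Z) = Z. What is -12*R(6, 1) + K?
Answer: 15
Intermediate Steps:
K = 27
-12*R(6, 1) + K = -12*1 + 27 = -12 + 27 = 15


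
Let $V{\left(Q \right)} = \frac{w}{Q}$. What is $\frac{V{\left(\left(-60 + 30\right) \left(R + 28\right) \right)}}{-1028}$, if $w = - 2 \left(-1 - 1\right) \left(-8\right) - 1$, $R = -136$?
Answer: $\frac{11}{1110240} \approx 9.9078 \cdot 10^{-6}$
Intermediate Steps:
$w = -33$ ($w = \left(-2\right) \left(-2\right) \left(-8\right) - 1 = 4 \left(-8\right) - 1 = -32 - 1 = -33$)
$V{\left(Q \right)} = - \frac{33}{Q}$
$\frac{V{\left(\left(-60 + 30\right) \left(R + 28\right) \right)}}{-1028} = \frac{\left(-33\right) \frac{1}{\left(-60 + 30\right) \left(-136 + 28\right)}}{-1028} = - \frac{33}{\left(-30\right) \left(-108\right)} \left(- \frac{1}{1028}\right) = - \frac{33}{3240} \left(- \frac{1}{1028}\right) = \left(-33\right) \frac{1}{3240} \left(- \frac{1}{1028}\right) = \left(- \frac{11}{1080}\right) \left(- \frac{1}{1028}\right) = \frac{11}{1110240}$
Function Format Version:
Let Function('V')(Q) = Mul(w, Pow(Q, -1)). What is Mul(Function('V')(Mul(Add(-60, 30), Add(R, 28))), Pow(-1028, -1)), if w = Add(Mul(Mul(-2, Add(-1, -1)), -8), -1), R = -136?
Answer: Rational(11, 1110240) ≈ 9.9078e-6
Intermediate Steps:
w = -33 (w = Add(Mul(Mul(-2, -2), -8), -1) = Add(Mul(4, -8), -1) = Add(-32, -1) = -33)
Function('V')(Q) = Mul(-33, Pow(Q, -1))
Mul(Function('V')(Mul(Add(-60, 30), Add(R, 28))), Pow(-1028, -1)) = Mul(Mul(-33, Pow(Mul(Add(-60, 30), Add(-136, 28)), -1)), Pow(-1028, -1)) = Mul(Mul(-33, Pow(Mul(-30, -108), -1)), Rational(-1, 1028)) = Mul(Mul(-33, Pow(3240, -1)), Rational(-1, 1028)) = Mul(Mul(-33, Rational(1, 3240)), Rational(-1, 1028)) = Mul(Rational(-11, 1080), Rational(-1, 1028)) = Rational(11, 1110240)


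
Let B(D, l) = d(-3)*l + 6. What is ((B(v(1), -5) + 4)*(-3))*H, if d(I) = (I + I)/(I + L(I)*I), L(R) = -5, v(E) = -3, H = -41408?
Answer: 1552800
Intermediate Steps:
d(I) = -½ (d(I) = (I + I)/(I - 5*I) = (2*I)/((-4*I)) = (2*I)*(-1/(4*I)) = -½)
B(D, l) = 6 - l/2 (B(D, l) = -l/2 + 6 = 6 - l/2)
((B(v(1), -5) + 4)*(-3))*H = (((6 - ½*(-5)) + 4)*(-3))*(-41408) = (((6 + 5/2) + 4)*(-3))*(-41408) = ((17/2 + 4)*(-3))*(-41408) = ((25/2)*(-3))*(-41408) = -75/2*(-41408) = 1552800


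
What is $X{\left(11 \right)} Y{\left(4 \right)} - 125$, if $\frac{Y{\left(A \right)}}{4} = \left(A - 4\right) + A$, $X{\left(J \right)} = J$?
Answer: $51$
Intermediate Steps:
$Y{\left(A \right)} = -16 + 8 A$ ($Y{\left(A \right)} = 4 \left(\left(A - 4\right) + A\right) = 4 \left(\left(-4 + A\right) + A\right) = 4 \left(-4 + 2 A\right) = -16 + 8 A$)
$X{\left(11 \right)} Y{\left(4 \right)} - 125 = 11 \left(-16 + 8 \cdot 4\right) - 125 = 11 \left(-16 + 32\right) - 125 = 11 \cdot 16 - 125 = 176 - 125 = 51$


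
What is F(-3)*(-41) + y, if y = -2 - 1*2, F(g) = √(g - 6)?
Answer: -4 - 123*I ≈ -4.0 - 123.0*I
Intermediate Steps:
F(g) = √(-6 + g)
y = -4 (y = -2 - 2 = -4)
F(-3)*(-41) + y = √(-6 - 3)*(-41) - 4 = √(-9)*(-41) - 4 = (3*I)*(-41) - 4 = -123*I - 4 = -4 - 123*I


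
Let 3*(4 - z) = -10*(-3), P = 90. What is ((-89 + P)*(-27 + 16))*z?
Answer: 66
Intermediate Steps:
z = -6 (z = 4 - (-10)*(-3)/3 = 4 - 1/3*30 = 4 - 10 = -6)
((-89 + P)*(-27 + 16))*z = ((-89 + 90)*(-27 + 16))*(-6) = (1*(-11))*(-6) = -11*(-6) = 66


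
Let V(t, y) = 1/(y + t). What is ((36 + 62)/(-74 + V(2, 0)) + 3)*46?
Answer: 230/3 ≈ 76.667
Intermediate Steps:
V(t, y) = 1/(t + y)
((36 + 62)/(-74 + V(2, 0)) + 3)*46 = ((36 + 62)/(-74 + 1/(2 + 0)) + 3)*46 = (98/(-74 + 1/2) + 3)*46 = (98/(-147/2) + 3)*46 = (98*(-2/147) + 3)*46 = (-4/3 + 3)*46 = (5/3)*46 = 230/3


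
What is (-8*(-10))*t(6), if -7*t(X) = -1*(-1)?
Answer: -80/7 ≈ -11.429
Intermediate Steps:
t(X) = -1/7 (t(X) = -(-1)*(-1)/7 = -1/7*1 = -1/7)
(-8*(-10))*t(6) = -8*(-10)*(-1/7) = 80*(-1/7) = -80/7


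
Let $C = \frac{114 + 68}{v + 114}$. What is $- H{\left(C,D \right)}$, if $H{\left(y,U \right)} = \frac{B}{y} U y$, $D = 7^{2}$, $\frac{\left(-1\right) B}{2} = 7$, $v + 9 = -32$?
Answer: $686$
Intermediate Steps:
$v = -41$ ($v = -9 - 32 = -41$)
$B = -14$ ($B = \left(-2\right) 7 = -14$)
$D = 49$
$C = \frac{182}{73}$ ($C = \frac{114 + 68}{-41 + 114} = \frac{182}{73} \approx 2.4931$)
$H{\left(y,U \right)} = - 14 U$ ($H{\left(y,U \right)} = - \frac{14}{y} U y = - \frac{14 U}{y} y = - 14 U$)
$- H{\left(C,D \right)} = - \left(-14\right) 49 = \left(-1\right) \left(-686\right) = 686$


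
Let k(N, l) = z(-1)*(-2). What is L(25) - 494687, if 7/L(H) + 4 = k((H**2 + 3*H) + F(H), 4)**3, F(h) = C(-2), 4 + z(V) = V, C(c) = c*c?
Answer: -492708245/996 ≈ -4.9469e+5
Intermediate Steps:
C(c) = c**2
z(V) = -4 + V
F(h) = 4 (F(h) = (-2)**2 = 4)
k(N, l) = 10 (k(N, l) = (-4 - 1)*(-2) = -5*(-2) = 10)
L(H) = 7/996 (L(H) = 7/(-4 + 10**3) = 7/(-4 + 1000) = 7/996)
L(25) - 494687 = 7/996 - 494687 = -492708245/996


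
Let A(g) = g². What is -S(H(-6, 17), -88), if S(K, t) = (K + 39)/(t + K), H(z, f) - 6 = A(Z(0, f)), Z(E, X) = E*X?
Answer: 45/82 ≈ 0.54878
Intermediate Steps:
H(z, f) = 6 (H(z, f) = 6 + (0*f)² = 6 + 0² = 6 + 0 = 6)
S(K, t) = (39 + K)/(K + t)
-S(H(-6, 17), -88) = -(39 + 6)/(6 - 88) = -45/(-82) = -(-1)*45/82 = -1*(-45/82) = 45/82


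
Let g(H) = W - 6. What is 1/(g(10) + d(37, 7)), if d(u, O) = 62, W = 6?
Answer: 1/62 ≈ 0.016129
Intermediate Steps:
g(H) = 0 (g(H) = 6 - 6 = 0)
1/(g(10) + d(37, 7)) = 1/(0 + 62) = 1/62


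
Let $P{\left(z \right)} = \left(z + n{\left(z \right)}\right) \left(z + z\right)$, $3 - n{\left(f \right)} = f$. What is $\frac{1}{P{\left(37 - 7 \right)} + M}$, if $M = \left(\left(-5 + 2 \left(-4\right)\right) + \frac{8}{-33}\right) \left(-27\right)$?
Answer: $\frac{11}{5913} \approx 0.0018603$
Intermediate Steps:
$n{\left(f \right)} = 3 - f$
$M = \frac{3933}{11}$ ($M = \left(\left(-5 - 8\right) + 8 \left(- \frac{1}{33}\right)\right) \left(-27\right) = \left(-13 - \frac{8}{33}\right) \left(-27\right) = \left(- \frac{437}{33}\right) \left(-27\right) = \frac{3933}{11} \approx 357.55$)
$P{\left(z \right)} = 6 z$ ($P{\left(z \right)} = \left(z - \left(-3 + z\right)\right) \left(z + z\right) = 3 \cdot 2 z = 6 z$)
$\frac{1}{P{\left(37 - 7 \right)} + M} = \frac{1}{6 \left(37 - 7\right) + \frac{3933}{11}} = \frac{1}{6 \cdot 30 + \frac{3933}{11}} = \frac{1}{180 + \frac{3933}{11}} = \frac{1}{\frac{5913}{11}} = \frac{11}{5913}$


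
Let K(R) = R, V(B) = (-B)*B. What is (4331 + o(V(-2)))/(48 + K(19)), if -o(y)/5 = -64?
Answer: 4651/67 ≈ 69.418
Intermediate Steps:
V(B) = -B²
o(y) = 320 (o(y) = -5*(-64) = 320)
(4331 + o(V(-2)))/(48 + K(19)) = (4331 + 320)/(48 + 19) = 4651/67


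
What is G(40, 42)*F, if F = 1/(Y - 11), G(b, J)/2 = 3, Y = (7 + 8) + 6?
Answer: 3/5 ≈ 0.60000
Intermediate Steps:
Y = 21 (Y = 15 + 6 = 21)
G(b, J) = 6 (G(b, J) = 2*3 = 6)
F = 1/10 (F = 1/(21 - 11) = 1/10 ≈ 0.10000)
G(40, 42)*F = 6*(1/10) = 3/5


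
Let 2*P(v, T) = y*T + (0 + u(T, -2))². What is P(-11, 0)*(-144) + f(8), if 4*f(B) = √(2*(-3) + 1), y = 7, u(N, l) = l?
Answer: -288 + I*√5/4 ≈ -288.0 + 0.55902*I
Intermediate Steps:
f(B) = I*√5/4 (f(B) = √(2*(-3) + 1)/4 = √(-6 + 1)/4 = √(-5)/4 = (I*√5)/4 = I*√5/4)
P(v, T) = 2 + 7*T/2 (P(v, T) = (7*T + (0 - 2)²)/2 = (7*T + (-2)²)/2 = (7*T + 4)/2 = (4 + 7*T)/2 = 2 + 7*T/2)
P(-11, 0)*(-144) + f(8) = (2 + (7/2)*0)*(-144) + I*√5/4 = (2 + 0)*(-144) + I*√5/4 = 2*(-144) + I*√5/4 = -288 + I*√5/4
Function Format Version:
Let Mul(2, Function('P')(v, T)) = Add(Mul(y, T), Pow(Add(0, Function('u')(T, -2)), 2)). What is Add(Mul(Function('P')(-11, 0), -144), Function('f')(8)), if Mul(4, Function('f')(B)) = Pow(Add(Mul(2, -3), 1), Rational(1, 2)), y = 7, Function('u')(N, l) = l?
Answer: Add(-288, Mul(Rational(1, 4), I, Pow(5, Rational(1, 2)))) ≈ Add(-288.00, Mul(0.55902, I))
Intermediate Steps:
Function('f')(B) = Mul(Rational(1, 4), I, Pow(5, Rational(1, 2))) (Function('f')(B) = Mul(Rational(1, 4), Pow(Add(Mul(2, -3), 1), Rational(1, 2))) = Mul(Rational(1, 4), Pow(Add(-6, 1), Rational(1, 2))) = Mul(Rational(1, 4), Pow(-5, Rational(1, 2))) = Mul(Rational(1, 4), Mul(I, Pow(5, Rational(1, 2)))) = Mul(Rational(1, 4), I, Pow(5, Rational(1, 2))))
Function('P')(v, T) = Add(2, Mul(Rational(7, 2), T)) (Function('P')(v, T) = Mul(Rational(1, 2), Add(Mul(7, T), Pow(Add(0, -2), 2))) = Mul(Rational(1, 2), Add(Mul(7, T), Pow(-2, 2))) = Mul(Rational(1, 2), Add(Mul(7, T), 4)) = Mul(Rational(1, 2), Add(4, Mul(7, T))) = Add(2, Mul(Rational(7, 2), T)))
Add(Mul(Function('P')(-11, 0), -144), Function('f')(8)) = Add(Mul(Add(2, Mul(Rational(7, 2), 0)), -144), Mul(Rational(1, 4), I, Pow(5, Rational(1, 2)))) = Add(Mul(Add(2, 0), -144), Mul(Rational(1, 4), I, Pow(5, Rational(1, 2)))) = Add(Mul(2, -144), Mul(Rational(1, 4), I, Pow(5, Rational(1, 2)))) = Add(-288, Mul(Rational(1, 4), I, Pow(5, Rational(1, 2))))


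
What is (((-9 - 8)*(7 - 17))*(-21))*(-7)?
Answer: 24990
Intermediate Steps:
(((-9 - 8)*(7 - 17))*(-21))*(-7) = (-17*(-10)*(-21))*(-7) = (170*(-21))*(-7) = -3570*(-7) = 24990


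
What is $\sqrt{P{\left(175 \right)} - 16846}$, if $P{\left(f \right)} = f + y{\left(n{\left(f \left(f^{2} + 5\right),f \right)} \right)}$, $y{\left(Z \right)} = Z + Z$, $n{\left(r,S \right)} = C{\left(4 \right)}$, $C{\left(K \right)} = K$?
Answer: $i \sqrt{16663} \approx 129.09 i$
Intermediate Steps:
$n{\left(r,S \right)} = 4$
$y{\left(Z \right)} = 2 Z$
$P{\left(f \right)} = 8 + f$ ($P{\left(f \right)} = f + 2 \cdot 4 = f + 8 = 8 + f$)
$\sqrt{P{\left(175 \right)} - 16846} = \sqrt{\left(8 + 175\right) - 16846} = \sqrt{183 - 16846} = \sqrt{-16663} = i \sqrt{16663}$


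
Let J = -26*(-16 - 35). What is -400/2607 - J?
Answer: -3457282/2607 ≈ -1326.2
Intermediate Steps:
J = 1326 (J = -26*(-51) = 1326)
-400/2607 - J = -400/2607 - 1*1326 = -400*1/2607 - 1326 = -400/2607 - 1326 = -3457282/2607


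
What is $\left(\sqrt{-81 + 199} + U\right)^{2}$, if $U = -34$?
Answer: $\left(34 - \sqrt{118}\right)^{2} \approx 535.33$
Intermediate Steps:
$\left(\sqrt{-81 + 199} + U\right)^{2} = \left(\sqrt{-81 + 199} - 34\right)^{2} = \left(\sqrt{118} - 34\right)^{2} = \left(-34 + \sqrt{118}\right)^{2}$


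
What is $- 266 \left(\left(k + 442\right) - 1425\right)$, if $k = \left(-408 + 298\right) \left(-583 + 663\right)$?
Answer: $2602278$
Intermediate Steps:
$k = -8800$ ($k = \left(-110\right) 80 = -8800$)
$- 266 \left(\left(k + 442\right) - 1425\right) = - 266 \left(\left(-8800 + 442\right) - 1425\right) = - 266 \left(-8358 - 1425\right) = \left(-266\right) \left(-9783\right) = 2602278$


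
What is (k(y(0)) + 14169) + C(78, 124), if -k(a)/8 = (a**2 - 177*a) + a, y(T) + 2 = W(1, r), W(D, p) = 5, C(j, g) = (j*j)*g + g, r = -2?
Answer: 772861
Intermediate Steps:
C(j, g) = g + g*j**2 (C(j, g) = j**2*g + g = g*j**2 + g = g + g*j**2)
y(T) = 3 (y(T) = -2 + 5 = 3)
k(a) = -8*a**2 + 1408*a (k(a) = -8*((a**2 - 177*a) + a) = -8*(a**2 - 176*a) = -8*a**2 + 1408*a)
(k(y(0)) + 14169) + C(78, 124) = (8*3*(176 - 1*3) + 14169) + 124*(1 + 78**2) = (8*3*(176 - 3) + 14169) + 124*(1 + 6084) = (8*3*173 + 14169) + 124*6085 = (4152 + 14169) + 754540 = 18321 + 754540 = 772861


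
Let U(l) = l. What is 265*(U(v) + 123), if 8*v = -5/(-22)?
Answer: 5738045/176 ≈ 32603.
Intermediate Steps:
v = 5/176 (v = (-5/(-22))/8 = (-5*(-1/22))/8 = (⅛)*(5/22) = 5/176 ≈ 0.028409)
265*(U(v) + 123) = 265*(5/176 + 123) = 265*(21653/176) = 5738045/176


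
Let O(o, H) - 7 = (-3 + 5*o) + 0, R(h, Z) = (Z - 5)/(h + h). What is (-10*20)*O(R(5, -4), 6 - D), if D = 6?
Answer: 100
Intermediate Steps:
R(h, Z) = (-5 + Z)/(2*h) (R(h, Z) = (-5 + Z)/((2*h)) = (-5 + Z)*(1/(2*h)) = (-5 + Z)/(2*h))
O(o, H) = 4 + 5*o (O(o, H) = 7 + ((-3 + 5*o) + 0) = 7 + (-3 + 5*o) = 4 + 5*o)
(-10*20)*O(R(5, -4), 6 - D) = (-10*20)*(4 + 5*((1/2)*(-5 - 4)/5)) = -200*(4 + 5*((1/2)*(1/5)*(-9))) = -200*(4 + 5*(-9/10)) = -200*(4 - 9/2) = -200*(-1/2) = 100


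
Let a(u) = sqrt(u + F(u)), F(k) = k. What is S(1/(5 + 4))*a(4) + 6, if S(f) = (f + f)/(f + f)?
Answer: 6 + 2*sqrt(2) ≈ 8.8284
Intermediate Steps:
a(u) = sqrt(2)*sqrt(u) (a(u) = sqrt(u + u) = sqrt(2*u) = sqrt(2)*sqrt(u))
S(f) = 1 (S(f) = (2*f)/((2*f)) = (2*f)*(1/(2*f)) = 1)
S(1/(5 + 4))*a(4) + 6 = 1*(sqrt(2)*sqrt(4)) + 6 = 1*(sqrt(2)*2) + 6 = 1*(2*sqrt(2)) + 6 = 2*sqrt(2) + 6 = 6 + 2*sqrt(2)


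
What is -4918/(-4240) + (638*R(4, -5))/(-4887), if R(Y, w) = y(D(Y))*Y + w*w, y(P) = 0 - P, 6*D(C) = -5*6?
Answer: -5427563/1151160 ≈ -4.7149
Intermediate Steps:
D(C) = -5 (D(C) = (-5*6)/6 = (⅙)*(-30) = -5)
y(P) = -P
R(Y, w) = w² + 5*Y (R(Y, w) = (-1*(-5))*Y + w*w = 5*Y + w² = w² + 5*Y)
-4918/(-4240) + (638*R(4, -5))/(-4887) = -4918/(-4240) + (638*((-5)² + 5*4))/(-4887) = -4918*(-1/4240) + (638*(25 + 20))*(-1/4887) = 2459/2120 + (638*45)*(-1/4887) = 2459/2120 + 28710*(-1/4887) = 2459/2120 - 3190/543 = -5427563/1151160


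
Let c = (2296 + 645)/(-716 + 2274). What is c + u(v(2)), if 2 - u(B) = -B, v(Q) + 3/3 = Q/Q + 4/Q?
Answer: 9173/1558 ≈ 5.8877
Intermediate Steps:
v(Q) = 4/Q (v(Q) = -1 + (Q/Q + 4/Q) = -1 + (1 + 4/Q) = 4/Q)
u(B) = 2 + B (u(B) = 2 - (-1)*B = 2 + B)
c = 2941/1558 ≈ 1.8877
c + u(v(2)) = 2941/1558 + (2 + 4/2) = 2941/1558 + (2 + 4*(½)) = 2941/1558 + (2 + 2) = 2941/1558 + 4 = 9173/1558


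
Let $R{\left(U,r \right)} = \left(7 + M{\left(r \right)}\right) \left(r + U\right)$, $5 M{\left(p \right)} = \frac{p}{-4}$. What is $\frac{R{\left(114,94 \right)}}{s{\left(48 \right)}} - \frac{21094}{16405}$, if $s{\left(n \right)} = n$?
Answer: $\frac{170891}{19686} \approx 8.6808$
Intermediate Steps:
$M{\left(p \right)} = - \frac{p}{20}$ ($M{\left(p \right)} = \frac{p \frac{1}{-4}}{5} = \frac{p \left(- \frac{1}{4}\right)}{5} = \frac{\left(- \frac{1}{4}\right) p}{5} = - \frac{p}{20}$)
$R{\left(U,r \right)} = \left(7 - \frac{r}{20}\right) \left(U + r\right)$ ($R{\left(U,r \right)} = \left(7 - \frac{r}{20}\right) \left(r + U\right) = \left(7 - \frac{r}{20}\right) \left(U + r\right)$)
$\frac{R{\left(114,94 \right)}}{s{\left(48 \right)}} - \frac{21094}{16405} = \frac{7 \cdot 114 + 7 \cdot 94 - \frac{94^{2}}{20} - \frac{57}{10} \cdot 94}{48} - \frac{21094}{16405} = \left(798 + 658 - \frac{2209}{5} - \frac{2679}{5}\right) \frac{1}{48} - \frac{21094}{16405} = \frac{2392}{5} \cdot \frac{1}{48} - \frac{21094}{16405} = \frac{299}{30} - \frac{21094}{16405} = \frac{170891}{19686}$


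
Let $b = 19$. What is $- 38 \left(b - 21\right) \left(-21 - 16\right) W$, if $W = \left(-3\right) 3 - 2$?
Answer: $30932$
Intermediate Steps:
$W = -11$ ($W = -9 - 2 = -11$)
$- 38 \left(b - 21\right) \left(-21 - 16\right) W = - 38 \left(19 - 21\right) \left(-21 - 16\right) \left(-11\right) = - 38 \left(\left(-2\right) \left(-37\right)\right) \left(-11\right) = \left(-38\right) 74 \left(-11\right) = \left(-2812\right) \left(-11\right) = 30932$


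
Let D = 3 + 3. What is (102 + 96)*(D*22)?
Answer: 26136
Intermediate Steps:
D = 6
(102 + 96)*(D*22) = (102 + 96)*(6*22) = 198*132 = 26136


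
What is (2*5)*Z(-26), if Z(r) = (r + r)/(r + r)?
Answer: 10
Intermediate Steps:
Z(r) = 1 (Z(r) = (2*r)/((2*r)) = (2*r)*(1/(2*r)) = 1)
(2*5)*Z(-26) = (2*5)*1 = 10*1 = 10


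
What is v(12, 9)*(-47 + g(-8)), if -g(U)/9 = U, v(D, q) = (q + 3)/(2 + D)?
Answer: 150/7 ≈ 21.429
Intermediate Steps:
v(D, q) = (3 + q)/(2 + D)
g(U) = -9*U
v(12, 9)*(-47 + g(-8)) = ((3 + 9)/(2 + 12))*(-47 - 9*(-8)) = (12/14)*(-47 + 72) = ((1/14)*12)*25 = (6/7)*25 = 150/7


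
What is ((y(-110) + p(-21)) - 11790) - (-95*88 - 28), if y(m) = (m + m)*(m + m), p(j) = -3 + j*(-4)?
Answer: 45079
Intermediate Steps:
p(j) = -3 - 4*j
y(m) = 4*m² (y(m) = (2*m)*(2*m) = 4*m²)
((y(-110) + p(-21)) - 11790) - (-95*88 - 28) = ((4*(-110)² + (-3 - 4*(-21))) - 11790) - (-95*88 - 28) = ((4*12100 + (-3 + 84)) - 11790) - (-8360 - 28) = ((48400 + 81) - 11790) - 1*(-8388) = (48481 - 11790) + 8388 = 36691 + 8388 = 45079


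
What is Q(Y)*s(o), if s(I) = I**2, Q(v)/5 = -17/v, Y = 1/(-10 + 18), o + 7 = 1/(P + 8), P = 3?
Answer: -3927680/121 ≈ -32460.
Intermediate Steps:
o = -76/11 (o = -7 + 1/(3 + 8) = -7 + 1/11 = -76/11 ≈ -6.9091)
Y = 1/8 ≈ 0.12500
Q(v) = -85/v (Q(v) = 5*(-17/v) = -85/v)
Q(Y)*s(o) = (-85/1/8)*(-76/11)**2 = -85*8*(5776/121) = -680*5776/121 = -3927680/121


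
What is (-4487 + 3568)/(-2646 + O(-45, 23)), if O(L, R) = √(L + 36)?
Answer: 270186/777925 + 919*I/2333775 ≈ 0.34732 + 0.00039378*I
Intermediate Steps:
O(L, R) = √(36 + L)
(-4487 + 3568)/(-2646 + O(-45, 23)) = (-4487 + 3568)/(-2646 + √(36 - 45)) = -919/(-2646 + √(-9)) = -919*(-2646 - 3*I)/7001325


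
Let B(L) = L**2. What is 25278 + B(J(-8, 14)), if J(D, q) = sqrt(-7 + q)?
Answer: 25285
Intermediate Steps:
25278 + B(J(-8, 14)) = 25278 + (sqrt(-7 + 14))**2 = 25278 + (sqrt(7))**2 = 25278 + 7 = 25285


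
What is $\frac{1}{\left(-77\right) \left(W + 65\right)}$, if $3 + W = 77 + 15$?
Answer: $- \frac{1}{11858} \approx -8.4331 \cdot 10^{-5}$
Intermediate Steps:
$W = 89$ ($W = -3 + \left(77 + 15\right) = -3 + 92 = 89$)
$\frac{1}{\left(-77\right) \left(W + 65\right)} = \frac{1}{\left(-77\right) \left(89 + 65\right)} = \frac{1}{\left(-77\right) 154} = \frac{1}{-11858} = - \frac{1}{11858}$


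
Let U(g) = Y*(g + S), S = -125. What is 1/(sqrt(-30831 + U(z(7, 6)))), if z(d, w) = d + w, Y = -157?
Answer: -I*sqrt(13247)/13247 ≈ -0.0086884*I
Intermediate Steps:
U(g) = 19625 - 157*g (U(g) = -157*(g - 125) = -157*(-125 + g) = 19625 - 157*g)
1/(sqrt(-30831 + U(z(7, 6)))) = 1/(sqrt(-30831 + (19625 - 157*(7 + 6)))) = 1/(sqrt(-30831 + (19625 - 157*13))) = 1/(sqrt(-30831 + (19625 - 2041))) = 1/(sqrt(-30831 + 17584)) = 1/(sqrt(-13247)) = 1/(I*sqrt(13247)) = -I*sqrt(13247)/13247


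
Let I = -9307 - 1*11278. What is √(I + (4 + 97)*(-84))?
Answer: I*√29069 ≈ 170.5*I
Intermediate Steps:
I = -20585 (I = -9307 - 11278 = -20585)
√(I + (4 + 97)*(-84)) = √(-20585 + (4 + 97)*(-84)) = √(-20585 + 101*(-84)) = √(-20585 - 8484) = √(-29069) = I*√29069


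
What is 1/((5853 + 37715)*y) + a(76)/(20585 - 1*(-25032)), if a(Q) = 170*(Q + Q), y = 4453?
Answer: 5013174620977/8850076803568 ≈ 0.56646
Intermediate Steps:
a(Q) = 340*Q (a(Q) = 170*(2*Q) = 340*Q)
1/((5853 + 37715)*y) + a(76)/(20585 - 1*(-25032)) = 1/((5853 + 37715)*4453) + (340*76)/(20585 - 1*(-25032)) = (1/4453)/43568 + 25840/(20585 + 25032) = (1/43568)*(1/4453) + 25840/45617 = 1/194008304 + 25840*(1/45617) = 1/194008304 + 25840/45617 = 5013174620977/8850076803568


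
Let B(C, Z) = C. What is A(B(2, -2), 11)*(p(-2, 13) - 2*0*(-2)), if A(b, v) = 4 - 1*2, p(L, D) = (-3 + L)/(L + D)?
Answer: -10/11 ≈ -0.90909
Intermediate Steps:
p(L, D) = (-3 + L)/(D + L)
A(b, v) = 2 (A(b, v) = 4 - 2 = 2)
A(B(2, -2), 11)*(p(-2, 13) - 2*0*(-2)) = 2*((-3 - 2)/(13 - 2) - 2*0*(-2)) = 2*(-5/11 + 0*(-2)) = 2*((1/11)*(-5) + 0) = 2*(-5/11 + 0) = 2*(-5/11) = -10/11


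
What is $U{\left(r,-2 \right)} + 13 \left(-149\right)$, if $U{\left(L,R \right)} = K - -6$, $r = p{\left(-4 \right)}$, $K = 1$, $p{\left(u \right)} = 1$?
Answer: $-1930$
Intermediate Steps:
$r = 1$
$U{\left(L,R \right)} = 7$ ($U{\left(L,R \right)} = 1 - -6 = 1 + 6 = 7$)
$U{\left(r,-2 \right)} + 13 \left(-149\right) = 7 + 13 \left(-149\right) = 7 - 1937 = -1930$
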